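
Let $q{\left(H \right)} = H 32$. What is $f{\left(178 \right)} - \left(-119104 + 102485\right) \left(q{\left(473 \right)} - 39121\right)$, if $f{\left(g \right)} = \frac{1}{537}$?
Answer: $- \frac{214051805954}{537} \approx -3.9861 \cdot 10^{8}$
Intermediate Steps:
$q{\left(H \right)} = 32 H$
$f{\left(g \right)} = \frac{1}{537}$
$f{\left(178 \right)} - \left(-119104 + 102485\right) \left(q{\left(473 \right)} - 39121\right) = \frac{1}{537} - \left(-119104 + 102485\right) \left(32 \cdot 473 - 39121\right) = \frac{1}{537} - - 16619 \left(15136 - 39121\right) = \frac{1}{537} - \left(-16619\right) \left(-23985\right) = \frac{1}{537} - 398606715 = - \frac{214051805954}{537}$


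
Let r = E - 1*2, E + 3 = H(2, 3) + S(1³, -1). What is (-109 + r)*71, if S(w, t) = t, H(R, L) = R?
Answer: -8023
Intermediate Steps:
E = -2 (E = -3 + (2 - 1) = -3 + 1 = -2)
r = -4 (r = -2 - 1*2 = -2 - 2 = -4)
(-109 + r)*71 = (-109 - 4)*71 = -113*71 = -8023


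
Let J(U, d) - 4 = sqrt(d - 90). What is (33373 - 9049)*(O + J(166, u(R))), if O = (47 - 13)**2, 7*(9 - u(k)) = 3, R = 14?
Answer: 28215840 + 24324*I*sqrt(3990)/7 ≈ 2.8216e+7 + 2.1949e+5*I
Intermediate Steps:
u(k) = 60/7 (u(k) = 9 - 1/7*3 = 9 - 3/7 = 60/7)
J(U, d) = 4 + sqrt(-90 + d) (J(U, d) = 4 + sqrt(d - 90) = 4 + sqrt(-90 + d))
O = 1156 (O = 34**2 = 1156)
(33373 - 9049)*(O + J(166, u(R))) = (33373 - 9049)*(1156 + (4 + sqrt(-90 + 60/7))) = 24324*(1156 + (4 + sqrt(-570/7))) = 24324*(1156 + (4 + I*sqrt(3990)/7)) = 24324*(1160 + I*sqrt(3990)/7) = 28215840 + 24324*I*sqrt(3990)/7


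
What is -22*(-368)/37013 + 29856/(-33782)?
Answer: -415780528/625186583 ≈ -0.66505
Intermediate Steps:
-22*(-368)/37013 + 29856/(-33782) = 8096*(1/37013) + 29856*(-1/33782) = 8096/37013 - 14928/16891 = -415780528/625186583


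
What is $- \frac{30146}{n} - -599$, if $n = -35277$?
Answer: $\frac{21161069}{35277} \approx 599.85$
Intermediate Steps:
$- \frac{30146}{n} - -599 = - \frac{30146}{-35277} - -599 = \left(-30146\right) \left(- \frac{1}{35277}\right) + 599 = \frac{30146}{35277} + 599 = \frac{21161069}{35277}$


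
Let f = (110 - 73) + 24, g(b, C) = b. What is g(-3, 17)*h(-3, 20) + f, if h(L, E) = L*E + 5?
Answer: 226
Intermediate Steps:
f = 61 (f = 37 + 24 = 61)
h(L, E) = 5 + E*L (h(L, E) = E*L + 5 = 5 + E*L)
g(-3, 17)*h(-3, 20) + f = -3*(5 + 20*(-3)) + 61 = -3*(5 - 60) + 61 = -3*(-55) + 61 = 165 + 61 = 226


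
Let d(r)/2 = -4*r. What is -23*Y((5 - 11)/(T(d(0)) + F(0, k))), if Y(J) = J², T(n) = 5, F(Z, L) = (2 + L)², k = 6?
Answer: -4/23 ≈ -0.17391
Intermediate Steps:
d(r) = -8*r (d(r) = 2*(-4*r) = -8*r)
-23*Y((5 - 11)/(T(d(0)) + F(0, k))) = -23*(5 - 11)²/(5 + (2 + 6)²)² = -23*36/(5 + 8²)² = -23*36/(5 + 64)² = -23*(-6/69)² = -23*(-6*1/69)² = -23*(-2/23)² = -23*4/529 = -4/23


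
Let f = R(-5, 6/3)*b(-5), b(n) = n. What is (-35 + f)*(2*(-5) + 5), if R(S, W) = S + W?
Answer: 100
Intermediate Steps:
f = 15 (f = (-5 + 6/3)*(-5) = (-5 + 6*(⅓))*(-5) = (-5 + 2)*(-5) = -3*(-5) = 15)
(-35 + f)*(2*(-5) + 5) = (-35 + 15)*(2*(-5) + 5) = -20*(-10 + 5) = -20*(-5) = 100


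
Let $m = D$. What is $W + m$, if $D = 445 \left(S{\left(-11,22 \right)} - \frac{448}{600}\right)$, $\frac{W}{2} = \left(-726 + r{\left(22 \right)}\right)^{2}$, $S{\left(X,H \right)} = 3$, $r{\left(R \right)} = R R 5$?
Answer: $\frac{86104121}{15} \approx 5.7403 \cdot 10^{6}$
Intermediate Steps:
$r{\left(R \right)} = 5 R^{2}$ ($r{\left(R \right)} = R^{2} \cdot 5 = 5 R^{2}$)
$W = 5739272$ ($W = 2 \left(-726 + 5 \cdot 22^{2}\right)^{2} = 2 \left(-726 + 5 \cdot 484\right)^{2} = 2 \left(-726 + 2420\right)^{2} = 2 \cdot 1694^{2} = 2 \cdot 2869636 = 5739272$)
$D = \frac{15041}{15}$ ($D = 445 \left(3 - \frac{448}{600}\right) = 445 \left(3 - \frac{56}{75}\right) = 445 \cdot \frac{169}{75} = \frac{15041}{15} \approx 1002.7$)
$m = \frac{15041}{15} \approx 1002.7$
$W + m = 5739272 + \frac{15041}{15} = \frac{86104121}{15}$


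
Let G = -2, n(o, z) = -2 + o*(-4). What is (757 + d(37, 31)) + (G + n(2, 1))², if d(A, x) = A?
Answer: 938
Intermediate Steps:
n(o, z) = -2 - 4*o
(757 + d(37, 31)) + (G + n(2, 1))² = (757 + 37) + (-2 + (-2 - 4*2))² = 794 + (-2 + (-2 - 8))² = 794 + (-2 - 10)² = 794 + (-12)² = 794 + 144 = 938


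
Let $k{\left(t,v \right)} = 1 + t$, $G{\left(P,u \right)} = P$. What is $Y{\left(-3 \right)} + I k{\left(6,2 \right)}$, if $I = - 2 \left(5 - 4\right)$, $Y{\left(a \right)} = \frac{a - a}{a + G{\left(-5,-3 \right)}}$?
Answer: $-14$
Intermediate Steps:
$Y{\left(a \right)} = 0$ ($Y{\left(a \right)} = \frac{a - a}{a - 5} = \frac{0}{-5 + a} = 0$)
$I = -2$ ($I = \left(-2\right) 1 = -2$)
$Y{\left(-3 \right)} + I k{\left(6,2 \right)} = 0 - 2 \left(1 + 6\right) = 0 - 14 = -14$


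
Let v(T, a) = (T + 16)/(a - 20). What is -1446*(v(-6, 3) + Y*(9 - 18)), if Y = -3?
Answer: -649254/17 ≈ -38191.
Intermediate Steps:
v(T, a) = (16 + T)/(-20 + a)
-1446*(v(-6, 3) + Y*(9 - 18)) = -1446*((16 - 6)/(-20 + 3) - 3*(9 - 18)) = -1446*(10/(-17) - 3*(-9)) = -1446*(-1/17*10 + 27) = -1446*(-10/17 + 27) = -1446*449/17 = -649254/17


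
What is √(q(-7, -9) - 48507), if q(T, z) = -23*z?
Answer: 10*I*√483 ≈ 219.77*I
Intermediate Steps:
√(q(-7, -9) - 48507) = √(-23*(-9) - 48507) = √(207 - 48507) = √(-48300) = 10*I*√483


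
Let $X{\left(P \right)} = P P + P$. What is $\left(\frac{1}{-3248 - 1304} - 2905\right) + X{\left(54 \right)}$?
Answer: $\frac{295879}{4552} \approx 65.0$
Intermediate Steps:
$X{\left(P \right)} = P + P^{2}$ ($X{\left(P \right)} = P^{2} + P = P + P^{2}$)
$\left(\frac{1}{-3248 - 1304} - 2905\right) + X{\left(54 \right)} = \left(\frac{1}{-3248 - 1304} - 2905\right) + 54 \left(1 + 54\right) = \left(\frac{1}{-4552} - 2905\right) + 54 \cdot 55 = \left(- \frac{1}{4552} - 2905\right) + 2970 = - \frac{13223561}{4552} + 2970 = \frac{295879}{4552}$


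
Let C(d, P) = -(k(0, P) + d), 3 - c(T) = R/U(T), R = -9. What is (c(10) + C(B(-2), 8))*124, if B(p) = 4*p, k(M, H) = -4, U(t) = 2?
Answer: 2418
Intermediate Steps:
c(T) = 15/2 (c(T) = 3 - (-9)/2 = 3 - 1*(-9/2) = 3 + 9/2 = 15/2)
C(d, P) = 4 - d (C(d, P) = -(-4 + d) = 4 - d)
(c(10) + C(B(-2), 8))*124 = (15/2 + (4 - 4*(-2)))*124 = (15/2 + (4 - 1*(-8)))*124 = (15/2 + (4 + 8))*124 = (15/2 + 12)*124 = (39/2)*124 = 2418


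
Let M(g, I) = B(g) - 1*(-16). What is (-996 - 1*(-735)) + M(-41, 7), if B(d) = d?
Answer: -286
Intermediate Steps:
M(g, I) = 16 + g (M(g, I) = g - 1*(-16) = g + 16 = 16 + g)
(-996 - 1*(-735)) + M(-41, 7) = (-996 - 1*(-735)) + (16 - 41) = (-996 + 735) - 25 = -261 - 25 = -286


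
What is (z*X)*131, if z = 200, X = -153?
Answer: -4008600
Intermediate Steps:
(z*X)*131 = (200*(-153))*131 = -30600*131 = -4008600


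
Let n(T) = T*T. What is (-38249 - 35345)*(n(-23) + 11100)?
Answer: -855824626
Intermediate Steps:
n(T) = T**2
(-38249 - 35345)*(n(-23) + 11100) = (-38249 - 35345)*((-23)**2 + 11100) = -73594*(529 + 11100) = -73594*11629 = -855824626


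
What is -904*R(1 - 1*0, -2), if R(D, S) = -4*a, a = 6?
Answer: 21696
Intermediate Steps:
R(D, S) = -24 (R(D, S) = -4*6 = -24)
-904*R(1 - 1*0, -2) = -904*(-24) = 21696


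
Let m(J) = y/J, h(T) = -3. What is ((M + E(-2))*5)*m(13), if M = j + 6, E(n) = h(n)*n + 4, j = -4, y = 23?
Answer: 1380/13 ≈ 106.15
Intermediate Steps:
E(n) = 4 - 3*n (E(n) = -3*n + 4 = 4 - 3*n)
M = 2 (M = -4 + 6 = 2)
m(J) = 23/J
((M + E(-2))*5)*m(13) = ((2 + (4 - 3*(-2)))*5)*(23/13) = ((2 + (4 + 6))*5)*(23*(1/13)) = ((2 + 10)*5)*(23/13) = (12*5)*(23/13) = 60*(23/13) = 1380/13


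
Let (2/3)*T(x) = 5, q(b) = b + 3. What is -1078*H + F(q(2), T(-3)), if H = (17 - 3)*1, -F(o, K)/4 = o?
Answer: -15112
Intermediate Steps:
q(b) = 3 + b
T(x) = 15/2 (T(x) = (3/2)*5 = 15/2)
F(o, K) = -4*o
H = 14 (H = 14*1 = 14)
-1078*H + F(q(2), T(-3)) = -1078*14 - 4*(3 + 2) = -15092 - 4*5 = -15092 - 20 = -15112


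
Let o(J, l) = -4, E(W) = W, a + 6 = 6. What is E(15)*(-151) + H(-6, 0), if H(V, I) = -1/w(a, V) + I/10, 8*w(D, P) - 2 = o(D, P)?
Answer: -2261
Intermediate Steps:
a = 0 (a = -6 + 6 = 0)
w(D, P) = -¼ (w(D, P) = ¼ + (⅛)*(-4) = ¼ - ½ = -¼)
H(V, I) = 4 + I/10 (H(V, I) = -1/(-¼) + I/10 = -1*(-4) + I*(⅒) = 4 + I/10)
E(15)*(-151) + H(-6, 0) = 15*(-151) + (4 + (⅒)*0) = -2265 + (4 + 0) = -2265 + 4 = -2261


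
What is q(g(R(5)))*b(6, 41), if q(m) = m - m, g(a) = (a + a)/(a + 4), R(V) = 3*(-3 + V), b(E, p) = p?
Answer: 0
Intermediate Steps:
R(V) = -9 + 3*V
g(a) = 2*a/(4 + a) (g(a) = (2*a)/(4 + a) = 2*a/(4 + a))
q(m) = 0
q(g(R(5)))*b(6, 41) = 0*41 = 0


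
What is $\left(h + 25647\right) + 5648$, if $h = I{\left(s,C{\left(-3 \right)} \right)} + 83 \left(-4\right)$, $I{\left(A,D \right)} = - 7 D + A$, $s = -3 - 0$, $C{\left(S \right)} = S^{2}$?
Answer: $30897$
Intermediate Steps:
$s = -3$ ($s = -3 + 0 = -3$)
$I{\left(A,D \right)} = A - 7 D$
$h = -398$ ($h = \left(-3 - 7 \left(-3\right)^{2}\right) + 83 \left(-4\right) = \left(-3 - 63\right) - 332 = -66 - 332 = -398$)
$\left(h + 25647\right) + 5648 = \left(-398 + 25647\right) + 5648 = 25249 + 5648 = 30897$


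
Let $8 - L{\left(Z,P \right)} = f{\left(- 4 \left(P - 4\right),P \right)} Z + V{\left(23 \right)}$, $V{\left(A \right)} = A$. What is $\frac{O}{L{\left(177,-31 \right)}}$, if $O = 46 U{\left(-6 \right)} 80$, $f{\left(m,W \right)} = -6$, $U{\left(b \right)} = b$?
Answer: $- \frac{7360}{349} \approx -21.089$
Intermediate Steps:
$O = -22080$ ($O = 46 \left(-6\right) 80 = \left(-276\right) 80 = -22080$)
$L{\left(Z,P \right)} = -15 + 6 Z$ ($L{\left(Z,P \right)} = 8 - \left(- 6 Z + 23\right) = 8 - \left(23 - 6 Z\right) = 8 + \left(-23 + 6 Z\right) = -15 + 6 Z$)
$\frac{O}{L{\left(177,-31 \right)}} = - \frac{22080}{-15 + 6 \cdot 177} = - \frac{22080}{-15 + 1062} = - \frac{22080}{1047} = \left(-22080\right) \frac{1}{1047} = - \frac{7360}{349}$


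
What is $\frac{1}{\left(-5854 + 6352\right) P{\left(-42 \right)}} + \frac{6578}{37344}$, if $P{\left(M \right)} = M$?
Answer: $\frac{5731171}{32545296} \approx 0.1761$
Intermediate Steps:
$\frac{1}{\left(-5854 + 6352\right) P{\left(-42 \right)}} + \frac{6578}{37344} = \frac{1}{\left(-5854 + 6352\right) \left(-42\right)} + \frac{6578}{37344} = \frac{1}{498} \left(- \frac{1}{42}\right) + 6578 \cdot \frac{1}{37344} = \frac{1}{498} \left(- \frac{1}{42}\right) + \frac{3289}{18672} = - \frac{1}{20916} + \frac{3289}{18672} = \frac{5731171}{32545296}$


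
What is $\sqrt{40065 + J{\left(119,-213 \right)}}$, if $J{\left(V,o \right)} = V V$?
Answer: $\sqrt{54226} \approx 232.86$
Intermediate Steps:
$J{\left(V,o \right)} = V^{2}$
$\sqrt{40065 + J{\left(119,-213 \right)}} = \sqrt{40065 + 119^{2}} = \sqrt{40065 + 14161} = \sqrt{54226}$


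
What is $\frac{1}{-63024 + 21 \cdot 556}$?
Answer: $- \frac{1}{51348} \approx -1.9475 \cdot 10^{-5}$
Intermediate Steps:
$\frac{1}{-63024 + 21 \cdot 556} = \frac{1}{-63024 + 11676} = \frac{1}{-51348} = - \frac{1}{51348}$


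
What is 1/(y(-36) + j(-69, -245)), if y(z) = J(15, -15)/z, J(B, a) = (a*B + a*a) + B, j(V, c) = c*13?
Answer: -12/38225 ≈ -0.00031393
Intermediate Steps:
j(V, c) = 13*c
J(B, a) = B + a² + B*a (J(B, a) = (B*a + a²) + B = (a² + B*a) + B = B + a² + B*a)
y(z) = 15/z (y(z) = (15 + (-15)² + 15*(-15))/z = (15 + 225 - 225)/z = 15/z)
1/(y(-36) + j(-69, -245)) = 1/(15/(-36) + 13*(-245)) = 1/(15*(-1/36) - 3185) = 1/(-5/12 - 3185) = 1/(-38225/12) = -12/38225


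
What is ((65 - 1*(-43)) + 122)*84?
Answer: 19320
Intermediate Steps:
((65 - 1*(-43)) + 122)*84 = ((65 + 43) + 122)*84 = (108 + 122)*84 = 230*84 = 19320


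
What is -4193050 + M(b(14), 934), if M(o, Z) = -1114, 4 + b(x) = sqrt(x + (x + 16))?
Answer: -4194164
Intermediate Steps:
b(x) = -4 + sqrt(16 + 2*x) (b(x) = -4 + sqrt(x + (x + 16)) = -4 + sqrt(x + (16 + x)) = -4 + sqrt(16 + 2*x))
-4193050 + M(b(14), 934) = -4193050 - 1114 = -4194164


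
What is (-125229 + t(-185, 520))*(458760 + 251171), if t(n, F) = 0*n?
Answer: -88903949199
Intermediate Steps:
t(n, F) = 0
(-125229 + t(-185, 520))*(458760 + 251171) = (-125229 + 0)*(458760 + 251171) = -125229*709931 = -88903949199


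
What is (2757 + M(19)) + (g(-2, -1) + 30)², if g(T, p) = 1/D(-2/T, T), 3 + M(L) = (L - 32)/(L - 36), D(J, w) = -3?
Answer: 556136/153 ≈ 3634.9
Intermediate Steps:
M(L) = -3 + (-32 + L)/(-36 + L) (M(L) = -3 + (L - 32)/(L - 36) = -3 + (-32 + L)/(-36 + L))
g(T, p) = -⅓ (g(T, p) = 1/(-3) = -⅓)
(2757 + M(19)) + (g(-2, -1) + 30)² = (2757 + 2*(38 - 1*19)/(-36 + 19)) + (-⅓ + 30)² = (2757 + 2*(38 - 19)/(-17)) + (89/3)² = (2757 + 2*(-1/17)*19) + 7921/9 = (2757 - 38/17) + 7921/9 = 46831/17 + 7921/9 = 556136/153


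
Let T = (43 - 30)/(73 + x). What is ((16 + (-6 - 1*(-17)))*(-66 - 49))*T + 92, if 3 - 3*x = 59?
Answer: -106099/163 ≈ -650.91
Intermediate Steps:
x = -56/3 (x = 1 - ⅓*59 = 1 - 59/3 = -56/3 ≈ -18.667)
T = 39/163 (T = (43 - 30)/(73 - 56/3) = 13/(163/3) = 13*(3/163) = 39/163 ≈ 0.23926)
((16 + (-6 - 1*(-17)))*(-66 - 49))*T + 92 = ((16 + (-6 - 1*(-17)))*(-66 - 49))*(39/163) + 92 = ((16 + (-6 + 17))*(-115))*(39/163) + 92 = ((16 + 11)*(-115))*(39/163) + 92 = (27*(-115))*(39/163) + 92 = -3105*39/163 + 92 = -121095/163 + 92 = -106099/163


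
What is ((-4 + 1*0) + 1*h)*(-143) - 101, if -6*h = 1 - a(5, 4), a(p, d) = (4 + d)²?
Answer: -2061/2 ≈ -1030.5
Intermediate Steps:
h = 21/2 (h = -(1 - (4 + 4)²)/6 = -(1 - 1*8²)/6 = -(1 - 1*64)/6 = -(1 - 64)/6 = -⅙*(-63) = 21/2 ≈ 10.500)
((-4 + 1*0) + 1*h)*(-143) - 101 = ((-4 + 1*0) + 1*(21/2))*(-143) - 101 = ((-4 + 0) + 21/2)*(-143) - 101 = (-4 + 21/2)*(-143) - 101 = (13/2)*(-143) - 101 = -1859/2 - 101 = -2061/2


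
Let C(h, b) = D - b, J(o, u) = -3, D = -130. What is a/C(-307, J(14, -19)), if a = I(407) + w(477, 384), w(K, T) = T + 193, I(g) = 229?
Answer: -806/127 ≈ -6.3465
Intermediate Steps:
w(K, T) = 193 + T
C(h, b) = -130 - b
a = 806 (a = 229 + (193 + 384) = 229 + 577 = 806)
a/C(-307, J(14, -19)) = 806/(-130 - 1*(-3)) = 806/(-130 + 3) = 806/(-127) = 806*(-1/127) = -806/127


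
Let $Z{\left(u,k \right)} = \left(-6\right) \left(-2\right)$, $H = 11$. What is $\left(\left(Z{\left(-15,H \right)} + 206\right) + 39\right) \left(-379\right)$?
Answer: $-97403$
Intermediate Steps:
$Z{\left(u,k \right)} = 12$
$\left(\left(Z{\left(-15,H \right)} + 206\right) + 39\right) \left(-379\right) = \left(\left(12 + 206\right) + 39\right) \left(-379\right) = \left(218 + 39\right) \left(-379\right) = 257 \left(-379\right) = -97403$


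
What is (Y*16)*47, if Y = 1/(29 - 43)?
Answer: -376/7 ≈ -53.714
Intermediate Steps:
Y = -1/14 (Y = 1/(-14) = -1/14 ≈ -0.071429)
(Y*16)*47 = -1/14*16*47 = -8/7*47 = -376/7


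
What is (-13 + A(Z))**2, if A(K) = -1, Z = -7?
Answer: 196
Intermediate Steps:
(-13 + A(Z))**2 = (-13 - 1)**2 = (-14)**2 = 196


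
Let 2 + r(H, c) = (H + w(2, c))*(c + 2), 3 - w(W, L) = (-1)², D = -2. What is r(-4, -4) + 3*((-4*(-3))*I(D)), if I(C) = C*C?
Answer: 146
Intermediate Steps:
w(W, L) = 2 (w(W, L) = 3 - 1*(-1)² = 3 - 1*1 = 3 - 1 = 2)
r(H, c) = -2 + (2 + H)*(2 + c) (r(H, c) = -2 + (H + 2)*(c + 2) = -2 + (2 + H)*(2 + c))
I(C) = C²
r(-4, -4) + 3*((-4*(-3))*I(D)) = (2 + 2*(-4) + 2*(-4) - 4*(-4)) + 3*(-4*(-3)*(-2)²) = (2 - 8 - 8 + 16) + 3*(12*4) = 2 + 3*48 = 2 + 144 = 146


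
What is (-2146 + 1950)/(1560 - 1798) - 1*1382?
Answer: -23480/17 ≈ -1381.2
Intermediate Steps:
(-2146 + 1950)/(1560 - 1798) - 1*1382 = -196/(-238) - 1382 = -196*(-1/238) - 1382 = 14/17 - 1382 = -23480/17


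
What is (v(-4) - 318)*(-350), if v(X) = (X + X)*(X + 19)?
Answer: 153300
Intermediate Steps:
v(X) = 2*X*(19 + X) (v(X) = (2*X)*(19 + X) = 2*X*(19 + X))
(v(-4) - 318)*(-350) = (2*(-4)*(19 - 4) - 318)*(-350) = (2*(-4)*15 - 318)*(-350) = (-120 - 318)*(-350) = -438*(-350) = 153300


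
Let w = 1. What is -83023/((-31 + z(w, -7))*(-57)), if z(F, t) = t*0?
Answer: -83023/1767 ≈ -46.985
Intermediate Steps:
z(F, t) = 0
-83023/((-31 + z(w, -7))*(-57)) = -83023/((-31 + 0)*(-57)) = -83023*(-1)/((-31)*57) = -(-83023)*(-1)/(31*57) = -83023*1/1767 = -83023/1767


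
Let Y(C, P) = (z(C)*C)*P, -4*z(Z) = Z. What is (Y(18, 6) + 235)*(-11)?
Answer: 2761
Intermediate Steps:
z(Z) = -Z/4
Y(C, P) = -P*C**2/4 (Y(C, P) = ((-C/4)*C)*P = (-C**2/4)*P = -P*C**2/4)
(Y(18, 6) + 235)*(-11) = (-1/4*6*18**2 + 235)*(-11) = (-1/4*6*324 + 235)*(-11) = (-486 + 235)*(-11) = -251*(-11) = 2761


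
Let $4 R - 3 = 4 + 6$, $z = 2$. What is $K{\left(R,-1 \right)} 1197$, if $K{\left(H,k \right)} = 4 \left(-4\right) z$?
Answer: $-38304$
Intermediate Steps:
$R = \frac{13}{4}$ ($R = \frac{3}{4} + \frac{4 + 6}{4} = \frac{3}{4} + \frac{1}{4} \cdot 10 = \frac{3}{4} + \frac{5}{2} = \frac{13}{4} \approx 3.25$)
$K{\left(H,k \right)} = -32$ ($K{\left(H,k \right)} = 4 \left(-4\right) 2 = \left(-16\right) 2 = -32$)
$K{\left(R,-1 \right)} 1197 = \left(-32\right) 1197 = -38304$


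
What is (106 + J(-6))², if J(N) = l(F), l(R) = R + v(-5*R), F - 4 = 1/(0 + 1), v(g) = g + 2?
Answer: 7744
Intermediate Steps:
v(g) = 2 + g
F = 5 (F = 4 + 1/(0 + 1) = 4 + 1/1 = 4 + 1 = 5)
l(R) = 2 - 4*R (l(R) = R + (2 - 5*R) = 2 - 4*R)
J(N) = -18 (J(N) = 2 - 4*5 = 2 - 20 = -18)
(106 + J(-6))² = (106 - 18)² = 88² = 7744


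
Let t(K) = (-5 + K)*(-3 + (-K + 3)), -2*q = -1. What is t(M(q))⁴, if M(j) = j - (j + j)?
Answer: 14641/256 ≈ 57.191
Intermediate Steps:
q = ½ (q = -½*(-1) = ½ ≈ 0.50000)
M(j) = -j (M(j) = j - 2*j = -j)
t(K) = -K*(-5 + K) (t(K) = (-5 + K)*(-3 + (3 - K)) = (-5 + K)*(-K) = -K*(-5 + K))
t(M(q))⁴ = ((-1*½)*(5 - (-1)/2))⁴ = (-(5 - 1*(-½))/2)⁴ = (-(5 + ½)/2)⁴ = (-½*11/2)⁴ = (-11/4)⁴ = 14641/256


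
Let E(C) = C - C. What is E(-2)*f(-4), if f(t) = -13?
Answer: 0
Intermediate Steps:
E(C) = 0
E(-2)*f(-4) = 0*(-13) = 0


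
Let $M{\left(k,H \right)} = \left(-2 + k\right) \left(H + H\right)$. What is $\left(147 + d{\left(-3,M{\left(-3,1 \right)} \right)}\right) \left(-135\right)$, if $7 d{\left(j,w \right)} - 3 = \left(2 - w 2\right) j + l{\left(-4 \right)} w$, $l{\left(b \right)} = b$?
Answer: $- \frac{135810}{7} \approx -19401.0$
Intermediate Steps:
$M{\left(k,H \right)} = 2 H \left(-2 + k\right)$ ($M{\left(k,H \right)} = \left(-2 + k\right) 2 H = 2 H \left(-2 + k\right)$)
$d{\left(j,w \right)} = \frac{3}{7} - \frac{4 w}{7} + \frac{j \left(2 - 2 w\right)}{7}$ ($d{\left(j,w \right)} = \frac{3}{7} + \frac{\left(2 - w 2\right) j - 4 w}{7} = \frac{3}{7} + \frac{\left(2 - 2 w\right) j - 4 w}{7} = \frac{3}{7} + \frac{j \left(2 - 2 w\right) - 4 w}{7} = \frac{3}{7} + \frac{- 4 w + j \left(2 - 2 w\right)}{7} = \frac{3}{7} + \left(- \frac{4 w}{7} + \frac{j \left(2 - 2 w\right)}{7}\right) = \frac{3}{7} - \frac{4 w}{7} + \frac{j \left(2 - 2 w\right)}{7}$)
$\left(147 + d{\left(-3,M{\left(-3,1 \right)} \right)}\right) \left(-135\right) = \left(147 + \left(\frac{3}{7} - \frac{4 \cdot 2 \cdot 1 \left(-2 - 3\right)}{7} + \frac{2}{7} \left(-3\right) - - \frac{6 \cdot 2 \cdot 1 \left(-2 - 3\right)}{7}\right)\right) \left(-135\right) = \left(147 - \left(\frac{3}{7} - \frac{4}{7} \cdot 1 \left(-5\right)\right)\right) \left(-135\right) = \left(147 - \left(- \frac{37}{7} + \frac{60}{7}\right)\right) \left(-135\right) = \left(147 + \left(\frac{3}{7} + \frac{40}{7} - \frac{6}{7} - \frac{60}{7}\right)\right) \left(-135\right) = \left(147 - \frac{23}{7}\right) \left(-135\right) = \frac{1006}{7} \left(-135\right) = - \frac{135810}{7}$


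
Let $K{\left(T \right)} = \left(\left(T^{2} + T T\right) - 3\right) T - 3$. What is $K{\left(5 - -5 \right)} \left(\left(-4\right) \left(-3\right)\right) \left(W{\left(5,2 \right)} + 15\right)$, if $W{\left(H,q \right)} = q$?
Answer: $401268$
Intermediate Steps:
$K{\left(T \right)} = -3 + T \left(-3 + 2 T^{2}\right)$ ($K{\left(T \right)} = \left(\left(T^{2} + T^{2}\right) - 3\right) T - 3 = \left(2 T^{2} - 3\right) T - 3 = \left(-3 + 2 T^{2}\right) T - 3 = T \left(-3 + 2 T^{2}\right) - 3 = -3 + T \left(-3 + 2 T^{2}\right)$)
$K{\left(5 - -5 \right)} \left(\left(-4\right) \left(-3\right)\right) \left(W{\left(5,2 \right)} + 15\right) = \left(-3 - 3 \left(5 - -5\right) + 2 \left(5 - -5\right)^{3}\right) \left(\left(-4\right) \left(-3\right)\right) \left(2 + 15\right) = \left(-3 - 3 \left(5 + 5\right) + 2 \left(5 + 5\right)^{3}\right) 12 \cdot 17 = \left(-3 - 30 + 2 \cdot 10^{3}\right) 12 \cdot 17 = \left(-3 - 30 + 2 \cdot 1000\right) 12 \cdot 17 = \left(-3 - 30 + 2000\right) 12 \cdot 17 = 1967 \cdot 12 \cdot 17 = 23604 \cdot 17 = 401268$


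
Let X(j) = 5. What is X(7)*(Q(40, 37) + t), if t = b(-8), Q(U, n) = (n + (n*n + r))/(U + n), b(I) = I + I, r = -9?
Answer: 75/7 ≈ 10.714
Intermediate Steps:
b(I) = 2*I
Q(U, n) = (-9 + n + n²)/(U + n) (Q(U, n) = (n + (n*n - 9))/(U + n) = (n + (n² - 9))/(U + n) = (n + (-9 + n²))/(U + n) = (-9 + n + n²)/(U + n))
t = -16 (t = 2*(-8) = -16)
X(7)*(Q(40, 37) + t) = 5*((-9 + 37 + 37²)/(40 + 37) - 16) = 5*((-9 + 37 + 1369)/77 - 16) = 5*((1/77)*1397 - 16) = 5*(127/7 - 16) = 5*(15/7) = 75/7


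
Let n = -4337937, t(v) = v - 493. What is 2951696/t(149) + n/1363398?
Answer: -167742861389/19542038 ≈ -8583.7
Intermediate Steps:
t(v) = -493 + v
2951696/t(149) + n/1363398 = 2951696/(-493 + 149) - 4337937/1363398 = 2951696/(-344) - 4337937*1/1363398 = 2951696*(-1/344) - 1445979/454466 = -368962/43 - 1445979/454466 = -167742861389/19542038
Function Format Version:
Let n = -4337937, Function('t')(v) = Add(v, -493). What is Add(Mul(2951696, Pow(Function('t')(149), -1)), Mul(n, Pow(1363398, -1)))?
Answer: Rational(-167742861389, 19542038) ≈ -8583.7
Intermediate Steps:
Function('t')(v) = Add(-493, v)
Add(Mul(2951696, Pow(Function('t')(149), -1)), Mul(n, Pow(1363398, -1))) = Add(Mul(2951696, Pow(Add(-493, 149), -1)), Mul(-4337937, Pow(1363398, -1))) = Add(Mul(2951696, Pow(-344, -1)), Mul(-4337937, Rational(1, 1363398))) = Add(Mul(2951696, Rational(-1, 344)), Rational(-1445979, 454466)) = Add(Rational(-368962, 43), Rational(-1445979, 454466)) = Rational(-167742861389, 19542038)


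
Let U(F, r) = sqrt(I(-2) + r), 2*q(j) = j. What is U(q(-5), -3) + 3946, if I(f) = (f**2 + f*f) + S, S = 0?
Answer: 3946 + sqrt(5) ≈ 3948.2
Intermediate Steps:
q(j) = j/2
I(f) = 2*f**2 (I(f) = (f**2 + f*f) + 0 = (f**2 + f**2) + 0 = 2*f**2 + 0 = 2*f**2)
U(F, r) = sqrt(8 + r) (U(F, r) = sqrt(2*(-2)**2 + r) = sqrt(2*4 + r) = sqrt(8 + r))
U(q(-5), -3) + 3946 = sqrt(8 - 3) + 3946 = sqrt(5) + 3946 = 3946 + sqrt(5)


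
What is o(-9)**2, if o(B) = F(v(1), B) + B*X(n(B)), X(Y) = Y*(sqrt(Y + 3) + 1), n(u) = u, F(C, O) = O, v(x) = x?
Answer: -34182 + 11664*I*sqrt(6) ≈ -34182.0 + 28571.0*I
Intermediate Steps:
X(Y) = Y*(1 + sqrt(3 + Y)) (X(Y) = Y*(sqrt(3 + Y) + 1) = Y*(1 + sqrt(3 + Y)))
o(B) = B + B**2*(1 + sqrt(3 + B)) (o(B) = B + B*(B*(1 + sqrt(3 + B))) = B + B**2*(1 + sqrt(3 + B)))
o(-9)**2 = (-9*(1 - 9*(1 + sqrt(3 - 9))))**2 = (-9*(1 - 9*(1 + sqrt(-6))))**2 = (-9*(1 - 9*(1 + I*sqrt(6))))**2 = (-9*(1 + (-9 - 9*I*sqrt(6))))**2 = (-9*(-8 - 9*I*sqrt(6)))**2 = (72 + 81*I*sqrt(6))**2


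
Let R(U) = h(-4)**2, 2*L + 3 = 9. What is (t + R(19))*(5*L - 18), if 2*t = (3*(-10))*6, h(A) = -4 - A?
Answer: 270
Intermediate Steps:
L = 3 (L = -3/2 + (1/2)*9 = -3/2 + 9/2 = 3)
R(U) = 0 (R(U) = (-4 - 1*(-4))**2 = (-4 + 4)**2 = 0**2 = 0)
t = -90 (t = ((3*(-10))*6)/2 = (-30*6)/2 = (1/2)*(-180) = -90)
(t + R(19))*(5*L - 18) = (-90 + 0)*(5*3 - 18) = -90*(15 - 18) = -90*(-3) = 270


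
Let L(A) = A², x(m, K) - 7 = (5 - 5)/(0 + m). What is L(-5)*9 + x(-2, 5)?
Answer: 232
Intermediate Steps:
x(m, K) = 7 (x(m, K) = 7 + (5 - 5)/(0 + m) = 7 + 0/m = 7 + 0 = 7)
L(-5)*9 + x(-2, 5) = (-5)²*9 + 7 = 25*9 + 7 = 225 + 7 = 232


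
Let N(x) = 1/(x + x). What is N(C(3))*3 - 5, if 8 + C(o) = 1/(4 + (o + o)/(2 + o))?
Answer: -1054/203 ≈ -5.1921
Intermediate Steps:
C(o) = -8 + 1/(4 + 2*o/(2 + o)) (C(o) = -8 + 1/(4 + (o + o)/(2 + o)) = -8 + 1/(4 + (2*o)/(2 + o)) = -8 + 1/(4 + 2*o/(2 + o)))
N(x) = 1/(2*x)
N(C(3))*3 - 5 = (1/(2*(((-62 - 47*3)/(2*(4 + 3*3))))))*3 - 5 = (1/(2*(((-62 - 141)/(2*(4 + 9))))))*3 - 5 = (1/(2*(((½)*(-203)/13))))*3 - 5 = (1/(2*(((½)*(1/13)*(-203)))))*3 - 5 = (1/(2*(-203/26)))*3 - 5 = ((½)*(-26/203))*3 - 5 = -13/203*3 - 5 = -39/203 - 5 = -1054/203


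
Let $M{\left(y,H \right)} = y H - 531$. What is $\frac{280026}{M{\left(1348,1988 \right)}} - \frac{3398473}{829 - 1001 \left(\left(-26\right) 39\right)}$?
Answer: $- \frac{8821042467671}{2721741038999} \approx -3.241$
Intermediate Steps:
$M{\left(y,H \right)} = -531 + H y$ ($M{\left(y,H \right)} = H y - 531 = -531 + H y$)
$\frac{280026}{M{\left(1348,1988 \right)}} - \frac{3398473}{829 - 1001 \left(\left(-26\right) 39\right)} = \frac{280026}{-531 + 1988 \cdot 1348} - \frac{3398473}{829 - 1001 \left(\left(-26\right) 39\right)} = \frac{280026}{-531 + 2679824} - \frac{3398473}{829 - -1015014} = \frac{280026}{2679293} - \frac{3398473}{829 + 1015014} = 280026 \cdot \frac{1}{2679293} - \frac{3398473}{1015843} = \frac{280026}{2679293} - \frac{3398473}{1015843} = - \frac{8821042467671}{2721741038999}$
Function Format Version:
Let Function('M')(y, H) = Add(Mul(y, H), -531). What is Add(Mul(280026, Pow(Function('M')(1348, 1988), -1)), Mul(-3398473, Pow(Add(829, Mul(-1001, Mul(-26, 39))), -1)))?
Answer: Rational(-8821042467671, 2721741038999) ≈ -3.2410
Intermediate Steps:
Function('M')(y, H) = Add(-531, Mul(H, y)) (Function('M')(y, H) = Add(Mul(H, y), -531) = Add(-531, Mul(H, y)))
Add(Mul(280026, Pow(Function('M')(1348, 1988), -1)), Mul(-3398473, Pow(Add(829, Mul(-1001, Mul(-26, 39))), -1))) = Add(Mul(280026, Pow(Add(-531, Mul(1988, 1348)), -1)), Mul(-3398473, Pow(Add(829, Mul(-1001, Mul(-26, 39))), -1))) = Add(Mul(280026, Pow(Add(-531, 2679824), -1)), Mul(-3398473, Pow(Add(829, Mul(-1001, -1014)), -1))) = Add(Mul(280026, Pow(2679293, -1)), Mul(-3398473, Pow(Add(829, 1015014), -1))) = Add(Mul(280026, Rational(1, 2679293)), Mul(-3398473, Pow(1015843, -1))) = Add(Rational(280026, 2679293), Mul(-3398473, Rational(1, 1015843))) = Add(Rational(280026, 2679293), Rational(-3398473, 1015843)) = Rational(-8821042467671, 2721741038999)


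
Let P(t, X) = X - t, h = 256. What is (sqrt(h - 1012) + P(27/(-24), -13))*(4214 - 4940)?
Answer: 34485/4 - 4356*I*sqrt(21) ≈ 8621.3 - 19962.0*I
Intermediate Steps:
(sqrt(h - 1012) + P(27/(-24), -13))*(4214 - 4940) = (sqrt(256 - 1012) + (-13 - 27/(-24)))*(4214 - 4940) = (sqrt(-756) + (-13 - 27*(-1)/24))*(-726) = (6*I*sqrt(21) + (-13 - 1*(-9/8)))*(-726) = (6*I*sqrt(21) + (-13 + 9/8))*(-726) = (6*I*sqrt(21) - 95/8)*(-726) = (-95/8 + 6*I*sqrt(21))*(-726) = 34485/4 - 4356*I*sqrt(21)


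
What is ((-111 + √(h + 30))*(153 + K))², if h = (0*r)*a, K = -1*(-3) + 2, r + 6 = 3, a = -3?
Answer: 308330364 - 5542008*√30 ≈ 2.7798e+8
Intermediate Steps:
r = -3 (r = -6 + 3 = -3)
K = 5 (K = 3 + 2 = 5)
h = 0 (h = (0*(-3))*(-3) = 0*(-3) = 0)
((-111 + √(h + 30))*(153 + K))² = ((-111 + √(0 + 30))*(153 + 5))² = ((-111 + √30)*158)² = (-17538 + 158*√30)²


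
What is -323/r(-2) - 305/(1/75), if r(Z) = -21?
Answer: -480052/21 ≈ -22860.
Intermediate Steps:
-323/r(-2) - 305/(1/75) = -323/(-21) - 305/(1/75) = -323*(-1/21) - 305/1/75 = 323/21 - 305*75 = 323/21 - 22875 = -480052/21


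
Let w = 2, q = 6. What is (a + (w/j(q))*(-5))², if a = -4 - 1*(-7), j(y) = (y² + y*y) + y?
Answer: 12544/1521 ≈ 8.2472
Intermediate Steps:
j(y) = y + 2*y² (j(y) = (y² + y²) + y = 2*y² + y = y + 2*y²)
a = 3 (a = -4 + 7 = 3)
(a + (w/j(q))*(-5))² = (3 + (2/((6*(1 + 2*6))))*(-5))² = (3 + (2/((6*(1 + 12))))*(-5))² = (3 + (2/((6*13)))*(-5))² = (3 + (2/78)*(-5))² = (3 + (2*(1/78))*(-5))² = (3 + (1/39)*(-5))² = (3 - 5/39)² = (112/39)² = 12544/1521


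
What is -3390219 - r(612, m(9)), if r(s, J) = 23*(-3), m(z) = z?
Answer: -3390150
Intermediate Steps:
r(s, J) = -69
-3390219 - r(612, m(9)) = -3390219 - 1*(-69) = -3390219 + 69 = -3390150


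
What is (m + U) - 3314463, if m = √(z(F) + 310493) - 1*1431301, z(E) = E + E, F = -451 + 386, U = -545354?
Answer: -5291118 + √310363 ≈ -5.2906e+6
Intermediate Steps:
F = -65
z(E) = 2*E
m = -1431301 + √310363 (m = √(2*(-65) + 310493) - 1*1431301 = √(-130 + 310493) - 1431301 = √310363 - 1431301 = -1431301 + √310363 ≈ -1.4307e+6)
(m + U) - 3314463 = ((-1431301 + √310363) - 545354) - 3314463 = (-1976655 + √310363) - 3314463 = -5291118 + √310363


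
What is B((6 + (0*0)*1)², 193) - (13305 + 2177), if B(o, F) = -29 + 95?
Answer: -15416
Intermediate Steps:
B(o, F) = 66
B((6 + (0*0)*1)², 193) - (13305 + 2177) = 66 - (13305 + 2177) = 66 - 1*15482 = 66 - 15482 = -15416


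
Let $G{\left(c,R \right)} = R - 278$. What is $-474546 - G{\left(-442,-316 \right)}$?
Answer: $-473952$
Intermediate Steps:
$G{\left(c,R \right)} = -278 + R$ ($G{\left(c,R \right)} = R - 278 = -278 + R$)
$-474546 - G{\left(-442,-316 \right)} = -474546 - \left(-278 - 316\right) = -474546 - -594 = -474546 + 594 = -473952$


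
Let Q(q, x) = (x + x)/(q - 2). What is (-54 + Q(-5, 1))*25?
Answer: -9500/7 ≈ -1357.1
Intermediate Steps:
Q(q, x) = 2*x/(-2 + q) (Q(q, x) = (2*x)/(-2 + q) = 2*x/(-2 + q))
(-54 + Q(-5, 1))*25 = (-54 + 2*1/(-2 - 5))*25 = (-54 + 2*1/(-7))*25 = (-54 + 2*1*(-⅐))*25 = (-54 - 2/7)*25 = -380/7*25 = -9500/7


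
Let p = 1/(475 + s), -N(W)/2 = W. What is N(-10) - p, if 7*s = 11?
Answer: 66713/3336 ≈ 19.998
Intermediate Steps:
s = 11/7 (s = (⅐)*11 = 11/7 ≈ 1.5714)
N(W) = -2*W
p = 7/3336 (p = 1/(475 + 11/7) = 1/(3336/7) = 7/3336 ≈ 0.0020983)
N(-10) - p = -2*(-10) - 1*7/3336 = 20 - 7/3336 = 66713/3336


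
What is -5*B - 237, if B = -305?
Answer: 1288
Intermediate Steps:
-5*B - 237 = -5*(-305) - 237 = 1525 - 237 = 1288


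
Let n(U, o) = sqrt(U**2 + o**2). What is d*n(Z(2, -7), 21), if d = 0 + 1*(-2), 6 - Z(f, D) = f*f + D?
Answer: -6*sqrt(58) ≈ -45.695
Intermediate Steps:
Z(f, D) = 6 - D - f**2 (Z(f, D) = 6 - (f*f + D) = 6 - (f**2 + D) = 6 - (D + f**2) = 6 + (-D - f**2) = 6 - D - f**2)
d = -2 (d = 0 - 2 = -2)
d*n(Z(2, -7), 21) = -2*sqrt((6 - 1*(-7) - 1*2**2)**2 + 21**2) = -2*sqrt((6 + 7 - 1*4)**2 + 441) = -2*sqrt((6 + 7 - 4)**2 + 441) = -2*sqrt(9**2 + 441) = -2*sqrt(81 + 441) = -6*sqrt(58)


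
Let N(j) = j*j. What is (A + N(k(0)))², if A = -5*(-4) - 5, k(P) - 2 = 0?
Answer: 361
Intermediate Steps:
k(P) = 2 (k(P) = 2 + 0 = 2)
A = 15 (A = 20 - 5 = 15)
N(j) = j²
(A + N(k(0)))² = (15 + 2²)² = (15 + 4)² = 19² = 361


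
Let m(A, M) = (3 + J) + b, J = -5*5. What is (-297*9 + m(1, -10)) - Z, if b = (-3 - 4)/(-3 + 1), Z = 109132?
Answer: -223647/2 ≈ -1.1182e+5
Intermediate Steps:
b = 7/2 (b = -7/(-2) = -7*(-½) = 7/2 ≈ 3.5000)
J = -25
m(A, M) = -37/2 (m(A, M) = (3 - 25) + 7/2 = -22 + 7/2 = -37/2)
(-297*9 + m(1, -10)) - Z = (-297*9 - 37/2) - 1*109132 = (-27*99 - 37/2) - 109132 = (-2673 - 37/2) - 109132 = -5383/2 - 109132 = -223647/2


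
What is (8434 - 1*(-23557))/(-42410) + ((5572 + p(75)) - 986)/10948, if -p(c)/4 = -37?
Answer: -18683566/58038085 ≈ -0.32192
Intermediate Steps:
p(c) = 148 (p(c) = -4*(-37) = 148)
(8434 - 1*(-23557))/(-42410) + ((5572 + p(75)) - 986)/10948 = (8434 - 1*(-23557))/(-42410) + ((5572 + 148) - 986)/10948 = (8434 + 23557)*(-1/42410) + (5720 - 986)*(1/10948) = 31991*(-1/42410) + 4734*(1/10948) = -31991/42410 + 2367/5474 = -18683566/58038085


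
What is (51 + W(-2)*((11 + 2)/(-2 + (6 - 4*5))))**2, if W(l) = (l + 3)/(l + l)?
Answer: 10738729/4096 ≈ 2621.8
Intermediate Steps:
W(l) = (3 + l)/(2*l) (W(l) = (3 + l)/((2*l)) = (3 + l)*(1/(2*l)) = (3 + l)/(2*l))
(51 + W(-2)*((11 + 2)/(-2 + (6 - 4*5))))**2 = (51 + ((1/2)*(3 - 2)/(-2))*((11 + 2)/(-2 + (6 - 4*5))))**2 = (51 + ((1/2)*(-1/2)*1)*(13/(-2 + (6 - 20))))**2 = (51 - 13/(4*(-2 - 14)))**2 = (51 - 13/(4*(-16)))**2 = (51 - 13*(-1)/(4*16))**2 = (51 - 1/4*(-13/16))**2 = (51 + 13/64)**2 = (3277/64)**2 = 10738729/4096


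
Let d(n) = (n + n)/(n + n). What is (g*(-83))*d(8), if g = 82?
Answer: -6806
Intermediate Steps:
d(n) = 1 (d(n) = (2*n)/((2*n)) = (2*n)*(1/(2*n)) = 1)
(g*(-83))*d(8) = (82*(-83))*1 = -6806*1 = -6806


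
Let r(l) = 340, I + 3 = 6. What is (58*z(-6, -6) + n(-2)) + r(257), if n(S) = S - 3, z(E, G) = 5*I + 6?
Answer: 1553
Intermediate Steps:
I = 3 (I = -3 + 6 = 3)
z(E, G) = 21 (z(E, G) = 5*3 + 6 = 15 + 6 = 21)
n(S) = -3 + S
(58*z(-6, -6) + n(-2)) + r(257) = (58*21 + (-3 - 2)) + 340 = (1218 - 5) + 340 = 1213 + 340 = 1553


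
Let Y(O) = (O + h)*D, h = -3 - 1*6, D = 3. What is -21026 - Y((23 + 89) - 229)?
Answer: -20648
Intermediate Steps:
h = -9 (h = -3 - 6 = -9)
Y(O) = -27 + 3*O (Y(O) = (O - 9)*3 = (-9 + O)*3 = -27 + 3*O)
-21026 - Y((23 + 89) - 229) = -21026 - (-27 + 3*((23 + 89) - 229)) = -21026 - (-27 + 3*(112 - 229)) = -21026 - (-27 + 3*(-117)) = -21026 - (-27 - 351) = -21026 - 1*(-378) = -21026 + 378 = -20648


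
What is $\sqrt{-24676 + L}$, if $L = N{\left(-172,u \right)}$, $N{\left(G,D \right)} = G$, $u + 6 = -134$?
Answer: $4 i \sqrt{1553} \approx 157.63 i$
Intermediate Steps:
$u = -140$ ($u = -6 - 134 = -140$)
$L = -172$
$\sqrt{-24676 + L} = \sqrt{-24676 - 172} = \sqrt{-24848} = 4 i \sqrt{1553}$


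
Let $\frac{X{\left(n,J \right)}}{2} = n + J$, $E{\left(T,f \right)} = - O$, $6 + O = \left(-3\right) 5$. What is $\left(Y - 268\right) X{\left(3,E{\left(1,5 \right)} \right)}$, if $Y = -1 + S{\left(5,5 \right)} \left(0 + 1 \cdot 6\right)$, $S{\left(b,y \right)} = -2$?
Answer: $-13488$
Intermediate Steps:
$O = -21$ ($O = -6 - 15 = -21$)
$Y = -13$ ($Y = -1 - 2 \left(0 + 1 \cdot 6\right) = -1 - 2 \left(0 + 6\right) = -1 - 12 = -13$)
$E{\left(T,f \right)} = 21$ ($E{\left(T,f \right)} = \left(-1\right) \left(-21\right) = 21$)
$X{\left(n,J \right)} = 2 J + 2 n$ ($X{\left(n,J \right)} = 2 \left(n + J\right) = 2 \left(J + n\right) = 2 J + 2 n$)
$\left(Y - 268\right) X{\left(3,E{\left(1,5 \right)} \right)} = \left(-13 - 268\right) \left(2 \cdot 21 + 2 \cdot 3\right) = \left(-13 - 268\right) \left(42 + 6\right) = \left(-281\right) 48 = -13488$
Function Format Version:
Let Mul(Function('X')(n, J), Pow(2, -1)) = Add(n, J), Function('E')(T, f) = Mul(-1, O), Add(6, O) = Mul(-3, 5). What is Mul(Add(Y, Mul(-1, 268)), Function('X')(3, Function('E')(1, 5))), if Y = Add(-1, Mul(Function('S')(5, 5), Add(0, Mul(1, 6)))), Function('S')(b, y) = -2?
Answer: -13488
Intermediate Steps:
O = -21 (O = Add(-6, Mul(-3, 5)) = Add(-6, -15) = -21)
Y = -13 (Y = Add(-1, Mul(-2, Add(0, Mul(1, 6)))) = Add(-1, Mul(-2, Add(0, 6))) = Add(-1, Mul(-2, 6)) = Add(-1, -12) = -13)
Function('E')(T, f) = 21 (Function('E')(T, f) = Mul(-1, -21) = 21)
Function('X')(n, J) = Add(Mul(2, J), Mul(2, n)) (Function('X')(n, J) = Mul(2, Add(n, J)) = Mul(2, Add(J, n)) = Add(Mul(2, J), Mul(2, n)))
Mul(Add(Y, Mul(-1, 268)), Function('X')(3, Function('E')(1, 5))) = Mul(Add(-13, Mul(-1, 268)), Add(Mul(2, 21), Mul(2, 3))) = Mul(Add(-13, -268), Add(42, 6)) = Mul(-281, 48) = -13488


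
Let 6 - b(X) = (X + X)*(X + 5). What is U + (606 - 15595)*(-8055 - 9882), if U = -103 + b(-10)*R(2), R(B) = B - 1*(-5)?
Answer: 268856932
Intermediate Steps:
R(B) = 5 + B (R(B) = B + 5 = 5 + B)
b(X) = 6 - 2*X*(5 + X) (b(X) = 6 - (X + X)*(X + 5) = 6 - 2*X*(5 + X))
U = -761 (U = -103 + (6 - 10*(-10) - 2*(-10)²)*(5 + 2) = -103 + (6 + 100 - 2*100)*7 = -103 + (6 + 100 - 200)*7 = -103 - 94*7 = -103 - 658 = -761)
U + (606 - 15595)*(-8055 - 9882) = -761 + (606 - 15595)*(-8055 - 9882) = -761 - 14989*(-17937) = -761 + 268857693 = 268856932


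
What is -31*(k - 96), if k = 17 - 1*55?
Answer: 4154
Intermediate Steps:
k = -38 (k = 17 - 55 = -38)
-31*(k - 96) = -31*(-38 - 96) = -31*(-134) = 4154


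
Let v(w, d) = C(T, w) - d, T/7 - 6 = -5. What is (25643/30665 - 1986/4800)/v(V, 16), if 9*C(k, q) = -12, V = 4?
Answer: -6218571/255132800 ≈ -0.024374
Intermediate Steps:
T = 7 (T = 42 + 7*(-5) = 42 - 35 = 7)
C(k, q) = -4/3 (C(k, q) = (⅑)*(-12) = -4/3)
v(w, d) = -4/3 - d
(25643/30665 - 1986/4800)/v(V, 16) = (25643/30665 - 1986/4800)/(-4/3 - 1*16) = (25643*(1/30665) - 1986*1/4800)/(-4/3 - 16) = (25643/30665 - 331/800)/(-52/3) = (2072857/4906400)*(-3/52) = -6218571/255132800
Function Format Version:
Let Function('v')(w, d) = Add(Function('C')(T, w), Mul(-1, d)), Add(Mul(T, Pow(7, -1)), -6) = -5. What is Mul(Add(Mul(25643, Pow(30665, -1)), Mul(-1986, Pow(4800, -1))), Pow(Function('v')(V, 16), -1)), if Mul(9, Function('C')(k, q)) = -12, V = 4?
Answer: Rational(-6218571, 255132800) ≈ -0.024374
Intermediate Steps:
T = 7 (T = Add(42, Mul(7, -5)) = Add(42, -35) = 7)
Function('C')(k, q) = Rational(-4, 3) (Function('C')(k, q) = Mul(Rational(1, 9), -12) = Rational(-4, 3))
Function('v')(w, d) = Add(Rational(-4, 3), Mul(-1, d))
Mul(Add(Mul(25643, Pow(30665, -1)), Mul(-1986, Pow(4800, -1))), Pow(Function('v')(V, 16), -1)) = Mul(Add(Mul(25643, Pow(30665, -1)), Mul(-1986, Pow(4800, -1))), Pow(Add(Rational(-4, 3), Mul(-1, 16)), -1)) = Mul(Add(Mul(25643, Rational(1, 30665)), Mul(-1986, Rational(1, 4800))), Pow(Add(Rational(-4, 3), -16), -1)) = Mul(Add(Rational(25643, 30665), Rational(-331, 800)), Pow(Rational(-52, 3), -1)) = Mul(Rational(2072857, 4906400), Rational(-3, 52)) = Rational(-6218571, 255132800)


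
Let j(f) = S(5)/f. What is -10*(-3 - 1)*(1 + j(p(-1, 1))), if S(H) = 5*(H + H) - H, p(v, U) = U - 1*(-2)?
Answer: 640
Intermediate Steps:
p(v, U) = 2 + U (p(v, U) = U + 2 = 2 + U)
S(H) = 9*H (S(H) = 5*(2*H) - H = 10*H - H = 9*H)
j(f) = 45/f (j(f) = (9*5)/f = 45/f)
-10*(-3 - 1)*(1 + j(p(-1, 1))) = -10*(-3 - 1)*(1 + 45/(2 + 1)) = -(-40)*(1 + 45/3) = -(-40)*(1 + 45*(1/3)) = -(-40)*(1 + 15) = -(-40)*16 = -10*(-64) = 640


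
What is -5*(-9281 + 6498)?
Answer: 13915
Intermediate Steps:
-5*(-9281 + 6498) = -5*(-2783) = 13915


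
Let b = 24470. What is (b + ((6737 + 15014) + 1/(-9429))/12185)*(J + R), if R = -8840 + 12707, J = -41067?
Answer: -6972820729085440/7659491 ≈ -9.1035e+8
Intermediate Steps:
R = 3867
(b + ((6737 + 15014) + 1/(-9429))/12185)*(J + R) = (24470 + ((6737 + 15014) + 1/(-9429))/12185)*(-41067 + 3867) = (24470 + (21751 - 1/9429)*(1/12185))*(-37200) = (24470 + (205090178/9429)*(1/12185))*(-37200) = (24470 + 205090178/114892365)*(-37200) = (2811621261728/114892365)*(-37200) = -6972820729085440/7659491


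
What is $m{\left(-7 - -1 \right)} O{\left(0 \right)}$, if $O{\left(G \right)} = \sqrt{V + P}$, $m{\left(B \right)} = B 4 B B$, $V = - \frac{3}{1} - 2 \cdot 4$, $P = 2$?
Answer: $- 2592 i \approx - 2592.0 i$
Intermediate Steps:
$V = -11$ ($V = \left(-3\right) 1 - 8 = -3 - 8 = -11$)
$m{\left(B \right)} = 4 B^{3}$ ($m{\left(B \right)} = 4 B B B = 4 B^{2} B = 4 B^{3}$)
$O{\left(G \right)} = 3 i$ ($O{\left(G \right)} = \sqrt{-11 + 2} = \sqrt{-9} = 3 i$)
$m{\left(-7 - -1 \right)} O{\left(0 \right)} = 4 \left(-7 - -1\right)^{3} \cdot 3 i = 4 \left(-7 + 1\right)^{3} \cdot 3 i = 4 \left(-6\right)^{3} \cdot 3 i = 4 \left(-216\right) 3 i = - 864 \cdot 3 i = - 2592 i$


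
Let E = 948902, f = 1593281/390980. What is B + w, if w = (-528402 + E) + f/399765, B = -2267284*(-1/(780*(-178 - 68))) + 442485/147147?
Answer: 396507568559954448500417/942962842253331900 ≈ 4.2049e+5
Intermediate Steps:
f = 1593281/390980 (f = 1593281*(1/390980) = 1593281/390980 ≈ 4.0751)
B = -1594359083/180990810 (B = -2267284/((-780*(-246))) + 442485*(1/147147) = -2267284/191880 + 147495/49049 = -2267284*1/191880 + 147495/49049 = -566821/47970 + 147495/49049 = -1594359083/180990810 ≈ -8.8091)
w = 65724200335443281/156300119700 (w = (-528402 + 948902) + (1593281/390980)/399765 = 420500 + (1593281/390980)*(1/399765) = 420500 + 1593281/156300119700 = 65724200335443281/156300119700 ≈ 4.2050e+5)
B + w = -1594359083/180990810 + 65724200335443281/156300119700 = 396507568559954448500417/942962842253331900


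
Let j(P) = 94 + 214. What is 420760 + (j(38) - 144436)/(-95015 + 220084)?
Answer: 52623888312/125069 ≈ 4.2076e+5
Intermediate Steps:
j(P) = 308
420760 + (j(38) - 144436)/(-95015 + 220084) = 420760 + (308 - 144436)/(-95015 + 220084) = 420760 - 144128/125069 = 52623888312/125069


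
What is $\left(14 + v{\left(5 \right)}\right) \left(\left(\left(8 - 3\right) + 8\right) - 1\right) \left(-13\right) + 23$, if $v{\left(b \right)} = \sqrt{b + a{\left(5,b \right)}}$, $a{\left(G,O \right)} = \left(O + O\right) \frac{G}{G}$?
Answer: $-2161 - 156 \sqrt{15} \approx -2765.2$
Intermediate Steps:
$a{\left(G,O \right)} = 2 O$ ($a{\left(G,O \right)} = 2 O 1 = 2 O$)
$v{\left(b \right)} = \sqrt{3} \sqrt{b}$ ($v{\left(b \right)} = \sqrt{b + 2 b} = \sqrt{3 b} = \sqrt{3} \sqrt{b}$)
$\left(14 + v{\left(5 \right)}\right) \left(\left(\left(8 - 3\right) + 8\right) - 1\right) \left(-13\right) + 23 = \left(14 + \sqrt{3} \sqrt{5}\right) \left(\left(\left(8 - 3\right) + 8\right) - 1\right) \left(-13\right) + 23 = \left(14 + \sqrt{15}\right) \left(\left(5 + 8\right) - 1\right) \left(-13\right) + 23 = \left(14 + \sqrt{15}\right) \left(13 - 1\right) \left(-13\right) + 23 = \left(14 + \sqrt{15}\right) 12 \left(-13\right) + 23 = \left(168 + 12 \sqrt{15}\right) \left(-13\right) + 23 = \left(-2184 - 156 \sqrt{15}\right) + 23 = -2161 - 156 \sqrt{15}$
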